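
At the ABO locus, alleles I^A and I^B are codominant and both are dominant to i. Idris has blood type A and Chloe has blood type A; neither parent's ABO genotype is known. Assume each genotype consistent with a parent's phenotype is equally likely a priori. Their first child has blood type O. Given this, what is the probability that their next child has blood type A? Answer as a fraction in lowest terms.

Possible genotypes: Idris ∈ {I^A I^A, I^A i}; Chloe ∈ {I^A I^A, I^A i}.
Weight each parental genotype pair by prior × P(type-O child):
  I^A i × I^A i: posterior weight 1; P(next child type A) = 3/4.
Weighted sum = 3/4.

3/4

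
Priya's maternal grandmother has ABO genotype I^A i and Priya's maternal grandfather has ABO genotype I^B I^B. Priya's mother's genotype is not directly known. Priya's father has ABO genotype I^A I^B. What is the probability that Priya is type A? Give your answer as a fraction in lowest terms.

Priya's mother's ABO genotype from I^A i × I^B I^B: 1/2 I^A I^B, 1/2 I^B i.
Crossing each possibility with the father I^A I^B and summing P(type A): 1/2·1/4 + 1/2·1/4 = 1/4.

1/4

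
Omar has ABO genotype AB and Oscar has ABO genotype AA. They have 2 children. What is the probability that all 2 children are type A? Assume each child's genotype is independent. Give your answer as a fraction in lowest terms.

1/4

ABO cross AB × AA → 1/2 A, 1/2 AB.
So P(type A) = 1/2 per child.
All 2 independent: (1/2)^2 = 1/4.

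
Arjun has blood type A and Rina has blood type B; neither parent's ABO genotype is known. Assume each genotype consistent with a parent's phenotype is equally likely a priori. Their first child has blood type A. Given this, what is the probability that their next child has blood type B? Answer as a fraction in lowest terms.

1/12

Possible genotypes: Arjun ∈ {I^A I^A, I^A i}; Rina ∈ {I^B I^B, I^B i}.
Weight each parental genotype pair by prior × P(type-A child):
  I^A I^A × I^B i: posterior weight 2/3; P(next child type B) = 0.
  I^A i × I^B i: posterior weight 1/3; P(next child type B) = 1/4.
Weighted sum = 1/12.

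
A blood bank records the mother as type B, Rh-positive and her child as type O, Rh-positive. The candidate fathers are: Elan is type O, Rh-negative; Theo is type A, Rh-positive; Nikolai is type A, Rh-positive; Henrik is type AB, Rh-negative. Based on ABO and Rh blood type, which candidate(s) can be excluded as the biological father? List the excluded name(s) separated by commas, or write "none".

Henrik

A candidate is excluded only if no genotype consistent with his phenotype could produce a type O, Rh-positive child with a type B, Rh-positive mother.
Henrik (type AB, Rh-): no genotype consistent with that phenotype can produce a type-O Rh+ child with a type-B mother.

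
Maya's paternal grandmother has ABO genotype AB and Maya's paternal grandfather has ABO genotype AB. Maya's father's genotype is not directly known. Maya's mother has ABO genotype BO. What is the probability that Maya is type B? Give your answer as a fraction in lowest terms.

1/2

Maya's father's ABO genotype from AB × AB: 1/4 AA, 1/2 AB, 1/4 BB.
Crossing each possibility with the mother BO and summing P(type B): 1/4·0 + 1/2·1/2 + 1/4·1 = 1/2.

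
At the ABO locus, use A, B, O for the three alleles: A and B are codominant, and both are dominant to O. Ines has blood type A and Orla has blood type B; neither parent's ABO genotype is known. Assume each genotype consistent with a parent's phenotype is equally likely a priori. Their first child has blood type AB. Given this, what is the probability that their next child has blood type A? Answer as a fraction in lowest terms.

5/36

Possible genotypes: Ines ∈ {AA, AO}; Orla ∈ {BB, BO}.
Weight each parental genotype pair by prior × P(type-AB child):
  AA × BB: posterior weight 4/9; P(next child type A) = 0.
  AA × BO: posterior weight 2/9; P(next child type A) = 1/2.
  AO × BB: posterior weight 2/9; P(next child type A) = 0.
  AO × BO: posterior weight 1/9; P(next child type A) = 1/4.
Weighted sum = 5/36.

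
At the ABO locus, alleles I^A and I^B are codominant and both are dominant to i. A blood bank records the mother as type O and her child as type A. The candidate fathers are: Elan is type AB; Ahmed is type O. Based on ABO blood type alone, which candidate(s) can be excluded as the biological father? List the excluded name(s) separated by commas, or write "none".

Ahmed

A candidate is excluded only if no genotype consistent with his phenotype could produce a type A child with a type O mother.
Ahmed (type O): no genotype consistent with that phenotype can produce a type-A child with a type-O mother.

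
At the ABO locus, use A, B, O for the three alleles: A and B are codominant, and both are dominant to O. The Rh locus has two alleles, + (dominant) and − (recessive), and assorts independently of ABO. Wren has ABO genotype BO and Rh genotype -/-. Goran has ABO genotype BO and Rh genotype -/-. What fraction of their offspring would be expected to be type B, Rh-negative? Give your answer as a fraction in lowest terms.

ABO cross BO × BO → offspring phenotypes: 1/4 O, 3/4 B.
Rh cross -/- × -/- → 1 Rh-.
Independent loci: P(type B, Rh-negative) = 3/4 × 1 = 3/4.

3/4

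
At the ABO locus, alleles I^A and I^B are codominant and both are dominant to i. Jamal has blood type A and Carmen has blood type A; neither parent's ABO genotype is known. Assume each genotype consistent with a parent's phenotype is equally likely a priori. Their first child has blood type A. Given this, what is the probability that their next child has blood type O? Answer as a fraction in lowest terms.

Possible genotypes: Jamal ∈ {I^A I^A, I^A i}; Carmen ∈ {I^A I^A, I^A i}.
Weight each parental genotype pair by prior × P(type-A child):
  I^A I^A × I^A I^A: posterior weight 4/15; P(next child type O) = 0.
  I^A I^A × I^A i: posterior weight 4/15; P(next child type O) = 0.
  I^A i × I^A I^A: posterior weight 4/15; P(next child type O) = 0.
  I^A i × I^A i: posterior weight 1/5; P(next child type O) = 1/4.
Weighted sum = 1/20.

1/20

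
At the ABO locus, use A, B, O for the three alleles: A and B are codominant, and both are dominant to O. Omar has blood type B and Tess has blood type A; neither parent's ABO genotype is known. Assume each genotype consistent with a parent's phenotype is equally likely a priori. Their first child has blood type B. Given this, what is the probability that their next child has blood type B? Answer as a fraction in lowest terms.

Possible genotypes: Omar ∈ {BB, BO}; Tess ∈ {AA, AO}.
Weight each parental genotype pair by prior × P(type-B child):
  BB × AO: posterior weight 2/3; P(next child type B) = 1/2.
  BO × AO: posterior weight 1/3; P(next child type B) = 1/4.
Weighted sum = 5/12.

5/12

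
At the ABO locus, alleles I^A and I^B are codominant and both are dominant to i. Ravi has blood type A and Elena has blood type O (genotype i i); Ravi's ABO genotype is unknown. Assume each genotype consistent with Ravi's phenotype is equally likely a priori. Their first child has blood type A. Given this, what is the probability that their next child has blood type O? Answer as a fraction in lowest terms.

Possible genotypes: Ravi ∈ {I^A I^A, I^A i}; Elena ∈ {i i}.
Weight each parental genotype pair by prior × P(type-A child):
  I^A I^A × i i: posterior weight 2/3; P(next child type O) = 0.
  I^A i × i i: posterior weight 1/3; P(next child type O) = 1/2.
Weighted sum = 1/6.

1/6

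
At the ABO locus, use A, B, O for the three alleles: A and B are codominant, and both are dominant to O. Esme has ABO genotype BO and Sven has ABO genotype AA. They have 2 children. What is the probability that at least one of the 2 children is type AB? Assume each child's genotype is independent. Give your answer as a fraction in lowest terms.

3/4

ABO cross BO × AA → 1/2 A, 1/2 AB.
So P(type AB) = 1/2 per child.
P(none) = (1/2)^2 = 1/4; P(at least one) = 1 − 1/4 = 3/4.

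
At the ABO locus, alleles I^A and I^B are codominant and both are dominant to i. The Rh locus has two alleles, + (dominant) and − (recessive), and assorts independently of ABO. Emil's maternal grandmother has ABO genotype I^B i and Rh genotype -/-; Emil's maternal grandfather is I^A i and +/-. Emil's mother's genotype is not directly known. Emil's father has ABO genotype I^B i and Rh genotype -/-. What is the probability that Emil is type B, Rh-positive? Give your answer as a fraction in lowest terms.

Emil's mother's ABO genotype from I^B i × I^A i: 1/4 I^A I^B, 1/4 I^A i, 1/4 I^B i, 1/4 i i.
Crossing each possibility with the father I^B i and summing P(type B): 1/4·1/2 + 1/4·1/4 + 1/4·3/4 + 1/4·1/2 = 1/2.
Similarly for Rh via the mother's Rh distribution: P(Rh+) = 1/4.
Independent loci: 1/2 × 1/4 = 1/8.

1/8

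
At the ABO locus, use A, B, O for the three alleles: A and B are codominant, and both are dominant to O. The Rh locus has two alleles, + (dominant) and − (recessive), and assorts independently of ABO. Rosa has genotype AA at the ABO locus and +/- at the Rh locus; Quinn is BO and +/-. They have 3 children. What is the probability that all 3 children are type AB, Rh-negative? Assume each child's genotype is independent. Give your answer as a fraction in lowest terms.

1/512

ABO cross AA × BO → 1/2 A, 1/2 AB.
Rh cross +/- × +/- → 3/4 Rh+, 1/4 Rh-; so P(type AB, Rh-negative) = 1/2 × 1/4 = 1/8 per child.
All 3 independent: (1/8)^3 = 1/512.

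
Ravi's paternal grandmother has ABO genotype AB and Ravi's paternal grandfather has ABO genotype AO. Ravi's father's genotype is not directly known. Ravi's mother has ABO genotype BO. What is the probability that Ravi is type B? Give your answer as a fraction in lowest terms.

Ravi's father's ABO genotype from AB × AO: 1/4 AA, 1/4 AB, 1/4 AO, 1/4 BO.
Crossing each possibility with the mother BO and summing P(type B): 1/4·0 + 1/4·1/2 + 1/4·1/4 + 1/4·3/4 = 3/8.

3/8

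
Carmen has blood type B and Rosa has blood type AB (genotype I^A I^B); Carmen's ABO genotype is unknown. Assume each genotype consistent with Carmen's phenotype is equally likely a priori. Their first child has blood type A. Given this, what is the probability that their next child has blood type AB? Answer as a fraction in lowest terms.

Possible genotypes: Carmen ∈ {I^B I^B, I^B i}; Rosa ∈ {I^A I^B}.
Weight each parental genotype pair by prior × P(type-A child):
  I^B i × I^A I^B: posterior weight 1; P(next child type AB) = 1/4.
Weighted sum = 1/4.

1/4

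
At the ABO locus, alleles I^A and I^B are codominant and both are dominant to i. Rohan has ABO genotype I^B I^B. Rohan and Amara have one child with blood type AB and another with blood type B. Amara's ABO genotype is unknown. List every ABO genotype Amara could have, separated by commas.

I^A I^B, I^A i

For each candidate genotype of Amara, check whether crossing it with I^B I^B can produce every observed child phenotype.
  I^A I^A → possible child types {AB} ✗
  I^A I^B → possible child types {B, AB} ✓
  I^A i → possible child types {B, AB} ✓
  I^B I^B → possible child types {B} ✗
  I^B i → possible child types {B} ✗
  i i → possible child types {B} ✗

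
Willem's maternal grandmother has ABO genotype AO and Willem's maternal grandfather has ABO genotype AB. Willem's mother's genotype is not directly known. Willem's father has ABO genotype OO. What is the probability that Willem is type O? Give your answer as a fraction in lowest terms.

1/4

Willem's mother's ABO genotype from AO × AB: 1/4 AA, 1/4 AB, 1/4 AO, 1/4 BO.
Crossing each possibility with the father OO and summing P(type O): 1/4·0 + 1/4·0 + 1/4·1/2 + 1/4·1/2 = 1/4.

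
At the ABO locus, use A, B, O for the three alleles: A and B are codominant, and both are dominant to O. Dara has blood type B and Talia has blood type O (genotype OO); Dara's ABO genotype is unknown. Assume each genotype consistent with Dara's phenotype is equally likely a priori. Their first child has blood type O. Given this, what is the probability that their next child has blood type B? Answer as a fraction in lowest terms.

Possible genotypes: Dara ∈ {BB, BO}; Talia ∈ {OO}.
Weight each parental genotype pair by prior × P(type-O child):
  BO × OO: posterior weight 1; P(next child type B) = 1/2.
Weighted sum = 1/2.

1/2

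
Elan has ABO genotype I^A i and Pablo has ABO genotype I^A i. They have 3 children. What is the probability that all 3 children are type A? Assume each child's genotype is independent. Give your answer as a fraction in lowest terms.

27/64

ABO cross I^A i × I^A i → 1/4 O, 3/4 A.
So P(type A) = 3/4 per child.
All 3 independent: (3/4)^3 = 27/64.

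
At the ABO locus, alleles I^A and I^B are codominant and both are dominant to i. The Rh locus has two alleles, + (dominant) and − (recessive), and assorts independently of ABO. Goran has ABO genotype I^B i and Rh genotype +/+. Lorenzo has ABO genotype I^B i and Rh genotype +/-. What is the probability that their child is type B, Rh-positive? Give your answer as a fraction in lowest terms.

3/4

ABO cross I^B i × I^B i → offspring phenotypes: 1/4 O, 3/4 B.
Rh cross +/+ × +/- → 1 Rh+.
Independent loci: P(type B, Rh-positive) = 3/4 × 1 = 3/4.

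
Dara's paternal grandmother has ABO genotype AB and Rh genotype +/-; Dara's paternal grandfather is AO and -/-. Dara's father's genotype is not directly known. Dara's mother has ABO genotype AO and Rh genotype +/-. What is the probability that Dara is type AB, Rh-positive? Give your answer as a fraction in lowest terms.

Dara's father's ABO genotype from AB × AO: 1/4 AA, 1/4 AB, 1/4 AO, 1/4 BO.
Crossing each possibility with the mother AO and summing P(type AB): 1/4·0 + 1/4·1/4 + 1/4·0 + 1/4·1/4 = 1/8.
Similarly for Rh via the father's Rh distribution: P(Rh+) = 5/8.
Independent loci: 1/8 × 5/8 = 5/64.

5/64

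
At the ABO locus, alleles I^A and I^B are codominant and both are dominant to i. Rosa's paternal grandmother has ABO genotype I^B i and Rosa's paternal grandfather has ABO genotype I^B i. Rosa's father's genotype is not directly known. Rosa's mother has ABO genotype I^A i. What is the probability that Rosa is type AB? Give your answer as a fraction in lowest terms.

Rosa's father's ABO genotype from I^B i × I^B i: 1/4 I^B I^B, 1/2 I^B i, 1/4 i i.
Crossing each possibility with the mother I^A i and summing P(type AB): 1/4·1/2 + 1/2·1/4 + 1/4·0 = 1/4.

1/4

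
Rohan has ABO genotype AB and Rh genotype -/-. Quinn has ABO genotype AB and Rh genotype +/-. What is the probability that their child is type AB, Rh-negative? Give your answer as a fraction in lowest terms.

1/4

ABO cross AB × AB → offspring phenotypes: 1/4 A, 1/4 B, 1/2 AB.
Rh cross -/- × +/- → 1/2 Rh+, 1/2 Rh-.
Independent loci: P(type AB, Rh-negative) = 1/2 × 1/2 = 1/4.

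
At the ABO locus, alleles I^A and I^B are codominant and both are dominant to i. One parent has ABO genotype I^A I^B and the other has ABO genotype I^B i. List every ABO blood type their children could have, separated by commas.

A, B, AB

Gametes from I^A I^B × I^B i give offspring ABO genotypes I^A I^B, I^A i, I^B I^B, I^B i, i.e. phenotypes A, B, AB.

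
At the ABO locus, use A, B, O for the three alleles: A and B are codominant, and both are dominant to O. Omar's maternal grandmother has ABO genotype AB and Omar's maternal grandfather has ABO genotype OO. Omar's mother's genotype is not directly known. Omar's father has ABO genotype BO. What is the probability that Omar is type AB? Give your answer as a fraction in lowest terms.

1/8

Omar's mother's ABO genotype from AB × OO: 1/2 AO, 1/2 BO.
Crossing each possibility with the father BO and summing P(type AB): 1/2·1/4 + 1/2·0 = 1/8.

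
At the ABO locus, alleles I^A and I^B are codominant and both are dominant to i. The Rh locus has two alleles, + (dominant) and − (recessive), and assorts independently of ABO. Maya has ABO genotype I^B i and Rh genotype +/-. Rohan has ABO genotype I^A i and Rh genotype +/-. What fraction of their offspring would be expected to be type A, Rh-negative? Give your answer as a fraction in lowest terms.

1/16

ABO cross I^B i × I^A i → offspring phenotypes: 1/4 O, 1/4 A, 1/4 B, 1/4 AB.
Rh cross +/- × +/- → 3/4 Rh+, 1/4 Rh-.
Independent loci: P(type A, Rh-negative) = 1/4 × 1/4 = 1/16.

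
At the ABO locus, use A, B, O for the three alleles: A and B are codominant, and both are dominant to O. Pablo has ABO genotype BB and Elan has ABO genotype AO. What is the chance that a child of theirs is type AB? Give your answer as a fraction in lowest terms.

ABO cross BB × AO → offspring phenotypes: 1/2 B, 1/2 AB.
So P(type AB) = 1/2.

1/2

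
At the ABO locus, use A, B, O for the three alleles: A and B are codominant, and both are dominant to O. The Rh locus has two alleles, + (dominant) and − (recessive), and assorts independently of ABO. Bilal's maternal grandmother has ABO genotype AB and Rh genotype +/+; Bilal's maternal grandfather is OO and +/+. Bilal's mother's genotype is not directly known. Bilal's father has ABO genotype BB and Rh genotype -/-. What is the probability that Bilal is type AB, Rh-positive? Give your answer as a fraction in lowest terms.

1/4

Bilal's mother's ABO genotype from AB × OO: 1/2 AO, 1/2 BO.
Crossing each possibility with the father BB and summing P(type AB): 1/2·1/2 + 1/2·0 = 1/4.
Similarly for Rh via the mother's Rh distribution: P(Rh+) = 1.
Independent loci: 1/4 × 1 = 1/4.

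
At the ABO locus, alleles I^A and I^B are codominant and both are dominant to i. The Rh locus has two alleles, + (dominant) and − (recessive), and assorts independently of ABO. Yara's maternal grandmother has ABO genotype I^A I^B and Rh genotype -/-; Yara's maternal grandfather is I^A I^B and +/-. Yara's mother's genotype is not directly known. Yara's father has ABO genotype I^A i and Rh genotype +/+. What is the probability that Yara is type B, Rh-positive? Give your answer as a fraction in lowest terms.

1/4

Yara's mother's ABO genotype from I^A I^B × I^A I^B: 1/4 I^A I^A, 1/2 I^A I^B, 1/4 I^B I^B.
Crossing each possibility with the father I^A i and summing P(type B): 1/4·0 + 1/2·1/4 + 1/4·1/2 = 1/4.
Similarly for Rh via the mother's Rh distribution: P(Rh+) = 1.
Independent loci: 1/4 × 1 = 1/4.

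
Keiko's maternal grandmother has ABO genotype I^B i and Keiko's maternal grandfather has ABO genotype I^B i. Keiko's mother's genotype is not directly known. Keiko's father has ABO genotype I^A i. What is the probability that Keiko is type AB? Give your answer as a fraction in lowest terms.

Keiko's mother's ABO genotype from I^B i × I^B i: 1/4 I^B I^B, 1/2 I^B i, 1/4 i i.
Crossing each possibility with the father I^A i and summing P(type AB): 1/4·1/2 + 1/2·1/4 + 1/4·0 = 1/4.

1/4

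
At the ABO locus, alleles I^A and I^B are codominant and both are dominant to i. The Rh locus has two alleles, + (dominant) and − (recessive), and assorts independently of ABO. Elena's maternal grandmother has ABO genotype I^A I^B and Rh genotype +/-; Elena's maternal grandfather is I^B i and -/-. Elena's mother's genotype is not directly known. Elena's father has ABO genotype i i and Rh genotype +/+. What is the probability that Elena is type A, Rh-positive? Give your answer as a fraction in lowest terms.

1/4

Elena's mother's ABO genotype from I^A I^B × I^B i: 1/4 I^A I^B, 1/4 I^A i, 1/4 I^B I^B, 1/4 I^B i.
Crossing each possibility with the father i i and summing P(type A): 1/4·1/2 + 1/4·1/2 + 1/4·0 + 1/4·0 = 1/4.
Similarly for Rh via the mother's Rh distribution: P(Rh+) = 1.
Independent loci: 1/4 × 1 = 1/4.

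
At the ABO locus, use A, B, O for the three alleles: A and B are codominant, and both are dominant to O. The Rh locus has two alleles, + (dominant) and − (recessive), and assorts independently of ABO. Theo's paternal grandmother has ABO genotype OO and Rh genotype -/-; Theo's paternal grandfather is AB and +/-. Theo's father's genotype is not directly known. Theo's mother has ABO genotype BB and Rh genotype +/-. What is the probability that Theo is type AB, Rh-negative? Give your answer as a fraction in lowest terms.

Theo's father's ABO genotype from OO × AB: 1/2 AO, 1/2 BO.
Crossing each possibility with the mother BB and summing P(type AB): 1/2·1/2 + 1/2·0 = 1/4.
Similarly for Rh via the father's Rh distribution: P(Rh-) = 3/8.
Independent loci: 1/4 × 3/8 = 3/32.

3/32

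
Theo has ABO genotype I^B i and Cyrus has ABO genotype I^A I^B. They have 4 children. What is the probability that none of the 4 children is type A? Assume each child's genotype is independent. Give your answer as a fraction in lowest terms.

81/256

ABO cross I^B i × I^A I^B → 1/4 A, 1/2 B, 1/4 AB.
So P(type A) = 1/4 per child.
P(not type A) = 3/4 for one child; (3/4)^4 = 81/256.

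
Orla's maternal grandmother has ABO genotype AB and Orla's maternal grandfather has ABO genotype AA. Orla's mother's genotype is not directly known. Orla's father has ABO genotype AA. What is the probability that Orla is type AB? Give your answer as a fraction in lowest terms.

1/4

Orla's mother's ABO genotype from AB × AA: 1/2 AA, 1/2 AB.
Crossing each possibility with the father AA and summing P(type AB): 1/2·0 + 1/2·1/2 = 1/4.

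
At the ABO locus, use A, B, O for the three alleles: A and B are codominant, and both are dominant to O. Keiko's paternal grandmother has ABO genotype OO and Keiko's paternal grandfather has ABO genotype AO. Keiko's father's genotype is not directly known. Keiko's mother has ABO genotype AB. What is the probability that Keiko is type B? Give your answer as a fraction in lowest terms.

Keiko's father's ABO genotype from OO × AO: 1/2 AO, 1/2 OO.
Crossing each possibility with the mother AB and summing P(type B): 1/2·1/4 + 1/2·1/2 = 3/8.

3/8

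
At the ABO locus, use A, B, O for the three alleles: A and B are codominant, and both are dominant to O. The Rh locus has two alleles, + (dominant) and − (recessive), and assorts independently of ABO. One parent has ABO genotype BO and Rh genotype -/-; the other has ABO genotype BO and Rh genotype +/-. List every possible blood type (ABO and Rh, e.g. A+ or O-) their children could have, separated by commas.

Gametes from BO × BO give offspring ABO genotypes BB, BO, OO, i.e. phenotypes O, B.
Rh cross -/- × +/- → phenotypes Rh+, Rh-.
Combining independently: O+, O-, B+, B-.

O+, O-, B+, B-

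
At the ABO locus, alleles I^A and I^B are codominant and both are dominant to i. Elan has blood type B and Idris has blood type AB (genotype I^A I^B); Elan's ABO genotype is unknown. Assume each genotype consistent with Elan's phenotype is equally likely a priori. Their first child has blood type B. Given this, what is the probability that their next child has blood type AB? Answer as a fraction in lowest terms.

3/8

Possible genotypes: Elan ∈ {I^B I^B, I^B i}; Idris ∈ {I^A I^B}.
Weight each parental genotype pair by prior × P(type-B child):
  I^B I^B × I^A I^B: posterior weight 1/2; P(next child type AB) = 1/2.
  I^B i × I^A I^B: posterior weight 1/2; P(next child type AB) = 1/4.
Weighted sum = 3/8.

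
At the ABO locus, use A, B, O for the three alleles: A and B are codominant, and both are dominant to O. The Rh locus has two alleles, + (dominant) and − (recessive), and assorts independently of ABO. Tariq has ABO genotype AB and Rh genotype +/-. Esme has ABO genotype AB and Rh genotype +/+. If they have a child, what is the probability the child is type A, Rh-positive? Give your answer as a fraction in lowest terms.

1/4

ABO cross AB × AB → offspring phenotypes: 1/4 A, 1/4 B, 1/2 AB.
Rh cross +/- × +/+ → 1 Rh+.
Independent loci: P(type A, Rh-positive) = 1/4 × 1 = 1/4.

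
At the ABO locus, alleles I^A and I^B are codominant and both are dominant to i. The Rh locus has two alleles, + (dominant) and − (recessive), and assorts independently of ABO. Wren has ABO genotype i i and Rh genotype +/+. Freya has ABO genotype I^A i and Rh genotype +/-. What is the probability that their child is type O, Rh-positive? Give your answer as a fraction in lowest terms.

ABO cross i i × I^A i → offspring phenotypes: 1/2 O, 1/2 A.
Rh cross +/+ × +/- → 1 Rh+.
Independent loci: P(type O, Rh-positive) = 1/2 × 1 = 1/2.

1/2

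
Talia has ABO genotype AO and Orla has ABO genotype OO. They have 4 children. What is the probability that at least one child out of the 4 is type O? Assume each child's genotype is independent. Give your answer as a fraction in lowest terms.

15/16

ABO cross AO × OO → 1/2 O, 1/2 A.
So P(type O) = 1/2 per child.
P(none) = (1/2)^4 = 1/16; P(at least one) = 1 − 1/16 = 15/16.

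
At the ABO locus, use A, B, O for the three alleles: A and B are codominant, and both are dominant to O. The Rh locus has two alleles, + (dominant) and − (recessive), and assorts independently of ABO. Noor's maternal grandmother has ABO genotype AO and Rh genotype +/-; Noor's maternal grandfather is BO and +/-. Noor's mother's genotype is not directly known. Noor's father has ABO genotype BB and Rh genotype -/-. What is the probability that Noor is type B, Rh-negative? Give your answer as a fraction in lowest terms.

Noor's mother's ABO genotype from AO × BO: 1/4 AB, 1/4 AO, 1/4 BO, 1/4 OO.
Crossing each possibility with the father BB and summing P(type B): 1/4·1/2 + 1/4·1/2 + 1/4·1 + 1/4·1 = 3/4.
Similarly for Rh via the mother's Rh distribution: P(Rh-) = 1/2.
Independent loci: 3/4 × 1/2 = 3/8.

3/8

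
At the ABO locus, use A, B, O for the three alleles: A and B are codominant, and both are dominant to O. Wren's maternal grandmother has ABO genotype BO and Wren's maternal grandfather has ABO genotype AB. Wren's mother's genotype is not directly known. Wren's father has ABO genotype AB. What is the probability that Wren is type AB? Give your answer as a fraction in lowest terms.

3/8

Wren's mother's ABO genotype from BO × AB: 1/4 AB, 1/4 AO, 1/4 BB, 1/4 BO.
Crossing each possibility with the father AB and summing P(type AB): 1/4·1/2 + 1/4·1/4 + 1/4·1/2 + 1/4·1/4 = 3/8.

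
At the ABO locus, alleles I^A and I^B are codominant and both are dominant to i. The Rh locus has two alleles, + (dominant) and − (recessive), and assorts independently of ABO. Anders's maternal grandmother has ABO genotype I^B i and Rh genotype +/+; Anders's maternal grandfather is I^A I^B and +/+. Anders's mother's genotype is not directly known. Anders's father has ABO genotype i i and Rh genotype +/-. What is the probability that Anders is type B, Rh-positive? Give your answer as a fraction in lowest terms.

1/2

Anders's mother's ABO genotype from I^B i × I^A I^B: 1/4 I^A I^B, 1/4 I^A i, 1/4 I^B I^B, 1/4 I^B i.
Crossing each possibility with the father i i and summing P(type B): 1/4·1/2 + 1/4·0 + 1/4·1 + 1/4·1/2 = 1/2.
Similarly for Rh via the mother's Rh distribution: P(Rh+) = 1.
Independent loci: 1/2 × 1 = 1/2.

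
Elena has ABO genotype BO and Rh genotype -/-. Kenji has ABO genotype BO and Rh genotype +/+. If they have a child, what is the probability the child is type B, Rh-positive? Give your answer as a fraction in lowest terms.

3/4

ABO cross BO × BO → offspring phenotypes: 1/4 O, 3/4 B.
Rh cross -/- × +/+ → 1 Rh+.
Independent loci: P(type B, Rh-positive) = 3/4 × 1 = 3/4.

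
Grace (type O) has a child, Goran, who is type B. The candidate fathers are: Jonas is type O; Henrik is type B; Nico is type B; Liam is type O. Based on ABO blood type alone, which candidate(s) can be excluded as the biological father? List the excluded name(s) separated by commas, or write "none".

A candidate is excluded only if no genotype consistent with his phenotype could produce a type B child with a type O mother.
Jonas (type O): no genotype consistent with that phenotype can produce a type-B child with a type-O mother.
Liam (type O): no genotype consistent with that phenotype can produce a type-B child with a type-O mother.

Jonas, Liam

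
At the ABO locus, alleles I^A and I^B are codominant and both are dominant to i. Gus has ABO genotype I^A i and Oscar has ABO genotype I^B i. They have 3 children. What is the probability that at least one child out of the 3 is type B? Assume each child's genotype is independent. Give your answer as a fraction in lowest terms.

ABO cross I^A i × I^B i → 1/4 O, 1/4 A, 1/4 B, 1/4 AB.
So P(type B) = 1/4 per child.
P(none) = (3/4)^3 = 27/64; P(at least one) = 1 − 27/64 = 37/64.

37/64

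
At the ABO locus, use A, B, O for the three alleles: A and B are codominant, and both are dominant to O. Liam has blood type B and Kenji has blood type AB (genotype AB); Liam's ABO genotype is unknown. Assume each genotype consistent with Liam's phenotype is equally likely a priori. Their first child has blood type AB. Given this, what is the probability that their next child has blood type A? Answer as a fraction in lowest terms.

1/12

Possible genotypes: Liam ∈ {BB, BO}; Kenji ∈ {AB}.
Weight each parental genotype pair by prior × P(type-AB child):
  BB × AB: posterior weight 2/3; P(next child type A) = 0.
  BO × AB: posterior weight 1/3; P(next child type A) = 1/4.
Weighted sum = 1/12.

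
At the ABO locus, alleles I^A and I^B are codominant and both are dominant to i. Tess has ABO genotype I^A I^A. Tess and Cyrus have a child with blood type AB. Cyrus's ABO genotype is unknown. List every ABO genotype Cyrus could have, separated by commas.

For each candidate genotype of Cyrus, check whether crossing it with I^A I^A can produce every observed child phenotype.
  I^A I^A → possible child types {A} ✗
  I^A I^B → possible child types {A, AB} ✓
  I^A i → possible child types {A} ✗
  I^B I^B → possible child types {AB} ✓
  I^B i → possible child types {A, AB} ✓
  i i → possible child types {A} ✗

I^A I^B, I^B I^B, I^B i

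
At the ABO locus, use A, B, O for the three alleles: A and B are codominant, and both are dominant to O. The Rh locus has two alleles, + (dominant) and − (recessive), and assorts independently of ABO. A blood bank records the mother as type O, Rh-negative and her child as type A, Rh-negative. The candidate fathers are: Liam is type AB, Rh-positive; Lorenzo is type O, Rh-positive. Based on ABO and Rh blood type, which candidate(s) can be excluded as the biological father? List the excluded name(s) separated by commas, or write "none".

A candidate is excluded only if no genotype consistent with his phenotype could produce a type A, Rh-negative child with a type O, Rh-negative mother.
Lorenzo (type O, Rh+): no genotype consistent with that phenotype can produce a type-A Rh- child with a type-O mother.

Lorenzo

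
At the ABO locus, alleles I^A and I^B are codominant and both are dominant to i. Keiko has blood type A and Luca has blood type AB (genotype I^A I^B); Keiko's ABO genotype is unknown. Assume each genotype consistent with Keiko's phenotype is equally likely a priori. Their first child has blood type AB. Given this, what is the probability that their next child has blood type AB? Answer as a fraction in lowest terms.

Possible genotypes: Keiko ∈ {I^A I^A, I^A i}; Luca ∈ {I^A I^B}.
Weight each parental genotype pair by prior × P(type-AB child):
  I^A I^A × I^A I^B: posterior weight 2/3; P(next child type AB) = 1/2.
  I^A i × I^A I^B: posterior weight 1/3; P(next child type AB) = 1/4.
Weighted sum = 5/12.

5/12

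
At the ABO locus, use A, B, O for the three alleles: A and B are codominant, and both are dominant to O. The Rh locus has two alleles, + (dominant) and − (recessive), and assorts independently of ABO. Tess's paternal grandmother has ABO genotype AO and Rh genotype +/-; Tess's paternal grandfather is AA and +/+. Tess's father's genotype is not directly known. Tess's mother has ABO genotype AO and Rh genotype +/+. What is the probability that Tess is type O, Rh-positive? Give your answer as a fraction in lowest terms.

Tess's father's ABO genotype from AO × AA: 1/2 AA, 1/2 AO.
Crossing each possibility with the mother AO and summing P(type O): 1/2·0 + 1/2·1/4 = 1/8.
Similarly for Rh via the father's Rh distribution: P(Rh+) = 1.
Independent loci: 1/8 × 1 = 1/8.

1/8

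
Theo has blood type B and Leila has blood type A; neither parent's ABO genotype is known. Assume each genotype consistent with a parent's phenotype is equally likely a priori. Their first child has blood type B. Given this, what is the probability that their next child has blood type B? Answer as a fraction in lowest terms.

5/12

Possible genotypes: Theo ∈ {I^B I^B, I^B i}; Leila ∈ {I^A I^A, I^A i}.
Weight each parental genotype pair by prior × P(type-B child):
  I^B I^B × I^A i: posterior weight 2/3; P(next child type B) = 1/2.
  I^B i × I^A i: posterior weight 1/3; P(next child type B) = 1/4.
Weighted sum = 5/12.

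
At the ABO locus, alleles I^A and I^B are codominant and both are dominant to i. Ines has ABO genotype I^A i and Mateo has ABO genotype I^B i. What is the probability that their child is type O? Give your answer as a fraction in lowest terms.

1/4

ABO cross I^A i × I^B i → offspring phenotypes: 1/4 O, 1/4 A, 1/4 B, 1/4 AB.
So P(type O) = 1/4.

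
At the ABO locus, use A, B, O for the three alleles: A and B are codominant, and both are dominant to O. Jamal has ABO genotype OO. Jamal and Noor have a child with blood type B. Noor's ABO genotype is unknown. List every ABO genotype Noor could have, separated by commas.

For each candidate genotype of Noor, check whether crossing it with OO can produce every observed child phenotype.
  AA → possible child types {A} ✗
  AB → possible child types {A, B} ✓
  AO → possible child types {O, A} ✗
  BB → possible child types {B} ✓
  BO → possible child types {O, B} ✓
  OO → possible child types {O} ✗

AB, BB, BO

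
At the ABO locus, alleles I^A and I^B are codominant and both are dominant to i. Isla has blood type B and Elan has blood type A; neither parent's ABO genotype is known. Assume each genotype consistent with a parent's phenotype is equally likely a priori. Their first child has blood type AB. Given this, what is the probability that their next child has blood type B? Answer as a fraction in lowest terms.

Possible genotypes: Isla ∈ {I^B I^B, I^B i}; Elan ∈ {I^A I^A, I^A i}.
Weight each parental genotype pair by prior × P(type-AB child):
  I^B I^B × I^A I^A: posterior weight 4/9; P(next child type B) = 0.
  I^B I^B × I^A i: posterior weight 2/9; P(next child type B) = 1/2.
  I^B i × I^A I^A: posterior weight 2/9; P(next child type B) = 0.
  I^B i × I^A i: posterior weight 1/9; P(next child type B) = 1/4.
Weighted sum = 5/36.

5/36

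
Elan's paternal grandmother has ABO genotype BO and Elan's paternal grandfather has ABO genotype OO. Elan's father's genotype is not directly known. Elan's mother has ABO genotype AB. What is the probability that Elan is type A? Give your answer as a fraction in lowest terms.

Elan's father's ABO genotype from BO × OO: 1/2 BO, 1/2 OO.
Crossing each possibility with the mother AB and summing P(type A): 1/2·1/4 + 1/2·1/2 = 3/8.

3/8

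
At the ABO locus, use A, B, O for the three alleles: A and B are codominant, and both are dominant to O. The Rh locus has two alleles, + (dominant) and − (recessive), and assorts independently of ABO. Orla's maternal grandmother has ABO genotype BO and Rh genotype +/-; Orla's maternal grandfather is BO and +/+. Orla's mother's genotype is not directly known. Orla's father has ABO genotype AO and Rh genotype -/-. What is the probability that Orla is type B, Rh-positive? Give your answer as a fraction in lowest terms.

3/16

Orla's mother's ABO genotype from BO × BO: 1/4 BB, 1/2 BO, 1/4 OO.
Crossing each possibility with the father AO and summing P(type B): 1/4·1/2 + 1/2·1/4 + 1/4·0 = 1/4.
Similarly for Rh via the mother's Rh distribution: P(Rh+) = 3/4.
Independent loci: 1/4 × 3/4 = 3/16.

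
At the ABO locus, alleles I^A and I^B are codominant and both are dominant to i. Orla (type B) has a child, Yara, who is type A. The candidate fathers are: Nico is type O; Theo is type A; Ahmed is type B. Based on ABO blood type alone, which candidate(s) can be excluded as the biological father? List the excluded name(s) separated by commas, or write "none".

Nico, Ahmed

A candidate is excluded only if no genotype consistent with his phenotype could produce a type A child with a type B mother.
Nico (type O): no genotype consistent with that phenotype can produce a type-A child with a type-B mother.
Ahmed (type B): no genotype consistent with that phenotype can produce a type-A child with a type-B mother.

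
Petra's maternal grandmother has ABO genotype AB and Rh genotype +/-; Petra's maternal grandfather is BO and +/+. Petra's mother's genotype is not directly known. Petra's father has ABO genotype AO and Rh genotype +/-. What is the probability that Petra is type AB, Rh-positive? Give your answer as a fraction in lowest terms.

7/32

Petra's mother's ABO genotype from AB × BO: 1/4 AB, 1/4 AO, 1/4 BB, 1/4 BO.
Crossing each possibility with the father AO and summing P(type AB): 1/4·1/4 + 1/4·0 + 1/4·1/2 + 1/4·1/4 = 1/4.
Similarly for Rh via the mother's Rh distribution: P(Rh+) = 7/8.
Independent loci: 1/4 × 7/8 = 7/32.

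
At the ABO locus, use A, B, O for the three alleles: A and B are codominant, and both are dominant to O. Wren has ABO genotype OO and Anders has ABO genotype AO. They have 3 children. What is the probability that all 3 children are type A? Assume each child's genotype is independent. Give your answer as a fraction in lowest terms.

ABO cross OO × AO → 1/2 O, 1/2 A.
So P(type A) = 1/2 per child.
All 3 independent: (1/2)^3 = 1/8.

1/8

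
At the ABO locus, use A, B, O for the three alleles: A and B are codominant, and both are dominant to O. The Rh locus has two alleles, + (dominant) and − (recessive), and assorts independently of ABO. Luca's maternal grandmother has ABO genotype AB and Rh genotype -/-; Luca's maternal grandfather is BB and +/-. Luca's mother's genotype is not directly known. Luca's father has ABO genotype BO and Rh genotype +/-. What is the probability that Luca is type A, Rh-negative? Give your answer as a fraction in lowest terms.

3/64

Luca's mother's ABO genotype from AB × BB: 1/2 AB, 1/2 BB.
Crossing each possibility with the father BO and summing P(type A): 1/2·1/4 + 1/2·0 = 1/8.
Similarly for Rh via the mother's Rh distribution: P(Rh-) = 3/8.
Independent loci: 1/8 × 3/8 = 3/64.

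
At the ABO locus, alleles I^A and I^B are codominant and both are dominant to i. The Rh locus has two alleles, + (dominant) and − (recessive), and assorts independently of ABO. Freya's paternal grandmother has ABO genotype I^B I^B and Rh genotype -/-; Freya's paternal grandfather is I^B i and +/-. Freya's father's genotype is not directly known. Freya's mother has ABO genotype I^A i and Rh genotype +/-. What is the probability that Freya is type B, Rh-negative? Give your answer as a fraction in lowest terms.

9/64

Freya's father's ABO genotype from I^B I^B × I^B i: 1/2 I^B I^B, 1/2 I^B i.
Crossing each possibility with the mother I^A i and summing P(type B): 1/2·1/2 + 1/2·1/4 = 3/8.
Similarly for Rh via the father's Rh distribution: P(Rh-) = 3/8.
Independent loci: 3/8 × 3/8 = 9/64.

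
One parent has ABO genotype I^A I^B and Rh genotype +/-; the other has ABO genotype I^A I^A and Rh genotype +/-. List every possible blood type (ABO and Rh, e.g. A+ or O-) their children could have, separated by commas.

A+, A-, AB+, AB-

Gametes from I^A I^B × I^A I^A give offspring ABO genotypes I^A I^A, I^A I^B, i.e. phenotypes A, AB.
Rh cross +/- × +/- → phenotypes Rh+, Rh-.
Combining independently: A+, A-, AB+, AB-.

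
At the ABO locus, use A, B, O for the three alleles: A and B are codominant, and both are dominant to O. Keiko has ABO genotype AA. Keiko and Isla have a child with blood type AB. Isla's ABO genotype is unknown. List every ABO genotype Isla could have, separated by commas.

For each candidate genotype of Isla, check whether crossing it with AA can produce every observed child phenotype.
  AA → possible child types {A} ✗
  AB → possible child types {A, AB} ✓
  AO → possible child types {A} ✗
  BB → possible child types {AB} ✓
  BO → possible child types {A, AB} ✓
  OO → possible child types {A} ✗

AB, BB, BO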